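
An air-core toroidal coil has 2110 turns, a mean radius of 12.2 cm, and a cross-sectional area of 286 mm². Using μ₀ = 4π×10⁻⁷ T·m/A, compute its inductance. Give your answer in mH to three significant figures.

For a thin toroid, L = μ₀N²A/(2πR).
L = (4π×10⁻⁷)(2110)²(2.860×10^-4) / (2π×0.122 m) = 2.087×10^-3 H.

L ≈ 2.09 mH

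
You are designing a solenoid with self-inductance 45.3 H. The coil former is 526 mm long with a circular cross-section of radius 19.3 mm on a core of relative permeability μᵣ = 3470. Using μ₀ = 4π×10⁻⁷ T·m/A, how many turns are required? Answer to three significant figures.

N ≈ 2160 turns

A = πr² = π(1.930×10^-2 m)² = 1.170×10^-3 m².
From L = μ₀μᵣN²A/ℓ, N = √(Lℓ / (μ₀μᵣA)).
N = √[(45.3)(0.526) / ((4π×10⁻⁷)(3470)×1.170×10^-3)] = √(4.670×10^6) ≈ 2160.9.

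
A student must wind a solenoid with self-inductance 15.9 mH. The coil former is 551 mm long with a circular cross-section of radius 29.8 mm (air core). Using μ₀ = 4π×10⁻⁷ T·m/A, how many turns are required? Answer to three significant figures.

N ≈ 1580 turns

A = πr² = π(2.980×10^-2 m)² = 2.790×10^-3 m².
From L = μ₀N²A/ℓ, N = √(Lℓ / (μ₀A)).
N = √[(1.590×10^-2)(0.551) / ((4π×10⁻⁷)×2.790×10^-3)] = √(2.499×10^6) ≈ 1580.8.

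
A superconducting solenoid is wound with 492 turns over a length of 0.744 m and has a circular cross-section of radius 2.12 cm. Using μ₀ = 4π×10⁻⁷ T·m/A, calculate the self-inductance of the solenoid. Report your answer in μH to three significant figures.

A = πr² = π(2.120×10^-2 m)² = 1.412×10^-3 m².
For a long solenoid, L = μ₀N²A/ℓ.
L = (4π×10⁻⁷)(492)²(1.412×10^-3)/(0.744 m) = 5.773×10^-4 H.

L ≈ 577 μH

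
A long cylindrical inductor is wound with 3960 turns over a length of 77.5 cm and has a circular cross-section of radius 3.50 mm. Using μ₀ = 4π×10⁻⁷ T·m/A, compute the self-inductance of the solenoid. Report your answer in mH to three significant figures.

L ≈ 0.979 mH

A = πr² = π(3.500×10^-3 m)² = 3.848×10^-5 m².
For a long solenoid, L = μ₀N²A/ℓ.
L = (4π×10⁻⁷)(3960)²(3.848×10^-5)/(0.775 m) = 9.786×10^-4 H.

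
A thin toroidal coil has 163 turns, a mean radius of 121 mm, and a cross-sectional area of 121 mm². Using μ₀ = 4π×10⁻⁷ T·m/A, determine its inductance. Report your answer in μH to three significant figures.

L ≈ 5.31 μH

For a thin toroid, L = μ₀N²A/(2πR).
L = (4π×10⁻⁷)(163)²(1.210×10^-4) / (2π×0.121 m) = 5.314×10^-6 H.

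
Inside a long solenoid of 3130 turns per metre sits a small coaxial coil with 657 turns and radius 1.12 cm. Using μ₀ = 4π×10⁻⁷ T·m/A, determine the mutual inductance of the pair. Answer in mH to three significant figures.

The outer solenoid produces a uniform field B₁ = μ₀n₁I₁ across the inner coil,
so the flux linkage is N₂Φ = N₂B₁A₂ = μ₀n₁N₂A₂·I₁, giving M = μ₀n₁N₂A₂.
A₂ = πr² = π(1.120×10^-2 m)² = 3.941×10^-4 m².
M = (4π×10⁻⁷)(3130)(657)(3.941×10^-4) = 1.018×10^-3 H.

M ≈ 1.02 mH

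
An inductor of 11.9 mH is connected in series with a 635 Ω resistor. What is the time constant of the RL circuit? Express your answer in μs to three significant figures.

τ ≈ 18.7 μs

τ = L/R = (1.190×10^-2 H)/(635 Ω) = 1.874×10^-5 s.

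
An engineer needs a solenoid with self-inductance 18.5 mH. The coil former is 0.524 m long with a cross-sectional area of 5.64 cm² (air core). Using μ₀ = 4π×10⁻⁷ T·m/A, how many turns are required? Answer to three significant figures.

A = 5.64 cm² = 5.640×10^-4 m².
From L = μ₀N²A/ℓ, N = √(Lℓ / (μ₀A)).
N = √[(1.850×10^-2)(0.524) / ((4π×10⁻⁷)×5.640×10^-4)] = √(1.368×10^7) ≈ 3698.3.

N ≈ 3700 turns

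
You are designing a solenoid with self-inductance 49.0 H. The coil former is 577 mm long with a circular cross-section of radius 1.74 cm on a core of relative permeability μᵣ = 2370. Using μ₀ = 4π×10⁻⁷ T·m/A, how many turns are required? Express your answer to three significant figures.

A = πr² = π(1.740×10^-2 m)² = 9.511×10^-4 m².
From L = μ₀μᵣN²A/ℓ, N = √(Lℓ / (μ₀μᵣA)).
N = √[(49)(0.577) / ((4π×10⁻⁷)(2370)×9.511×10^-4)] = √(9.981×10^6) ≈ 3159.2.

N ≈ 3160 turns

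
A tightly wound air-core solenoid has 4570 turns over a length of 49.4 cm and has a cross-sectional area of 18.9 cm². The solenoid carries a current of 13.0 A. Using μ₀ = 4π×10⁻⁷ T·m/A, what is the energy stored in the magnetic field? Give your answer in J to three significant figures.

U ≈ 8.48 J

A = 18.9 cm² = 1.890×10^-3 m².
L = μ₀N²A/ℓ = (4π×10⁻⁷)(4570)²(1.890×10^-3)/(0.494) = 0.1004 H.
U = ½LI² = ½(0.1004)(13.0)² = 8.4846 J.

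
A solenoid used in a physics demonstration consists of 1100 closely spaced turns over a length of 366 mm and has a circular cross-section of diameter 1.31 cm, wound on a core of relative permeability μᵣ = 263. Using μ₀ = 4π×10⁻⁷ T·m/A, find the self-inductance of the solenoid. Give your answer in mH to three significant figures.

L ≈ 147 mH

A = π(d/2)² = π(6.550×10^-3 m)² = 1.348×10^-4 m².
For a long solenoid, L = μ₀μᵣN²A/ℓ.
L = (4π×10⁻⁷)(263)(1100)²(1.348×10^-4)/(0.366 m) = 0.1473 H.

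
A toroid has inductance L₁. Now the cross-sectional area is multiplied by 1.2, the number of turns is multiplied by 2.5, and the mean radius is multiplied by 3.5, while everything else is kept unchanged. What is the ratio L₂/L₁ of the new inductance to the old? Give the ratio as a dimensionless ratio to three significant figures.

L₂/L₁ = 2.14

For a toroid, L ∝ μᵣN²A/R.
L₂/L₁ = (1.2) × (2.5)^2 × (3.5)^-1 = 2.14.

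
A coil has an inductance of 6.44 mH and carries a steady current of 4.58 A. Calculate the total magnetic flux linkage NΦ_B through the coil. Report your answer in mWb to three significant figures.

From L = NΦ_B/I, the flux linkage is NΦ_B = LI.
NΦ_B = (6.440×10^-3 H)(4.58 A) = 2.950×10^-2 Wb.

NΦ_B ≈ 29.5 mWb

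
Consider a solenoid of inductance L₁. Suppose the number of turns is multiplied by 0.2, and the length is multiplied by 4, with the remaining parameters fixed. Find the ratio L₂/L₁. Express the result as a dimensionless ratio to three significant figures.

L₂/L₁ = 0.0100

For a solenoid, L ∝ μᵣN²A/ℓ.
L₂/L₁ = (0.2)^2 × (4)^-1 = 0.0100.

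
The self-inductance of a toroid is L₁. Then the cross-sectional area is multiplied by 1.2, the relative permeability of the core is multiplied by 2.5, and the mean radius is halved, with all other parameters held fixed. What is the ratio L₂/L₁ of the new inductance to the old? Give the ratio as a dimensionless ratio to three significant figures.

For a toroid, L ∝ μᵣN²A/R.
L₂/L₁ = (1.2) × (2.5) × (0.5)^-1 = 6.00.

L₂/L₁ = 6.00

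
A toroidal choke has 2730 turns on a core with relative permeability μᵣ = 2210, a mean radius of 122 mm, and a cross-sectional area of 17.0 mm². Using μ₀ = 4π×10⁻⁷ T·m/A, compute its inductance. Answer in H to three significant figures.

For a thin toroid, L = μ₀μᵣN²A/(2πR).
L = (4π×10⁻⁷)(2210)(2730)²(1.700×10^-5) / (2π×0.122 m) = 0.459 H.

L ≈ 0.459 H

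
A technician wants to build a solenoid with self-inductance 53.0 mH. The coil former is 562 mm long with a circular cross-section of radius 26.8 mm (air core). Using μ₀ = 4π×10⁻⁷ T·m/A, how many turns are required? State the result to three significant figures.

N ≈ 3240 turns

A = πr² = π(2.680×10^-2 m)² = 2.256×10^-3 m².
From L = μ₀N²A/ℓ, N = √(Lℓ / (μ₀A)).
N = √[(5.300×10^-2)(0.562) / ((4π×10⁻⁷)×2.256×10^-3)] = √(1.050×10^7) ≈ 3241.1.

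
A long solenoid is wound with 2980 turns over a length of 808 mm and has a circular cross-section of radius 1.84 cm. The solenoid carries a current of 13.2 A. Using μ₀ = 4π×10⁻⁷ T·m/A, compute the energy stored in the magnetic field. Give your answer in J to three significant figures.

U ≈ 1.28 J

A = πr² = π(1.840×10^-2 m)² = 1.064×10^-3 m².
L = μ₀N²A/ℓ = (4π×10⁻⁷)(2980)²(1.064×10^-3)/(0.808) = 1.469×10^-2 H.
U = ½LI² = ½(1.469×10^-2)(13.2)² = 1.28 J.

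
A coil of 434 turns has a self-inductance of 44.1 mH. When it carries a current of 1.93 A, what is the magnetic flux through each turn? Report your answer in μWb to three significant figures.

From L = NΦ_B/I, the flux per turn is Φ_B = LI/N.
Φ_B = (4.410×10^-2 H)(1.93 A)/434 = 1.961×10^-4 Wb.

Φ_B ≈ 196 μWb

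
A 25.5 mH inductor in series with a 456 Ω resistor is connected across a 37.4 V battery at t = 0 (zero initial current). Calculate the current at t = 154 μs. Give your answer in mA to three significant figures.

I ≈ 76.8 mA

τ = L/R = 2.550×10^-2/456 = 5.592×10^-5 s; final current I_∞ = ε/R = 37.4/456 = 8.202×10^-2 A.
I(t) = I_∞(1 − e^(−t/τ)) with t/τ = 2.754.
I = (8.202×10^-2)(1 − e^(−2.754)) = 7.679×10^-2 A.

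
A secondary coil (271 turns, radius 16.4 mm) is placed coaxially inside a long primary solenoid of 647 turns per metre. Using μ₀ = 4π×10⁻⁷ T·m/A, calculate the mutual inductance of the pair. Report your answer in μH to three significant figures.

M ≈ 186 μH

The outer solenoid produces a uniform field B₁ = μ₀n₁I₁ across the inner coil,
so the flux linkage is N₂Φ = N₂B₁A₂ = μ₀n₁N₂A₂·I₁, giving M = μ₀n₁N₂A₂.
A₂ = πr² = π(1.640×10^-2 m)² = 8.450×10^-4 m².
M = (4π×10⁻⁷)(647)(271)(8.450×10^-4) = 1.862×10^-4 H.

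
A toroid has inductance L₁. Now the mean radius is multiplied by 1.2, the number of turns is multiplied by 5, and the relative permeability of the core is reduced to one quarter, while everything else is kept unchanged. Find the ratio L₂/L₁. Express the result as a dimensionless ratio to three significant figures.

For a toroid, L ∝ μᵣN²A/R.
L₂/L₁ = (1.2)^-1 × (5)^2 × (0.25) = 5.21.

L₂/L₁ = 5.21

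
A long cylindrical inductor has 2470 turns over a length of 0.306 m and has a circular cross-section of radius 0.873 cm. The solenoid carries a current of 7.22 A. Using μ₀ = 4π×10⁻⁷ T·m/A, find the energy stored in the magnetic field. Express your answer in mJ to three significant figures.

A = πr² = π(8.730×10^-3 m)² = 2.394×10^-4 m².
L = μ₀N²A/ℓ = (4π×10⁻⁷)(2470)²(2.394×10^-4)/(0.306) = 5.999×10^-3 H.
U = ½LI² = ½(5.999×10^-3)(7.22)² = 0.1564 J.

U ≈ 156 mJ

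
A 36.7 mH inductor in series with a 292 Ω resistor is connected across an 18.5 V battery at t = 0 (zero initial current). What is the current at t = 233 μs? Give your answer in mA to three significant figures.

I ≈ 53.4 mA

τ = L/R = 3.670×10^-2/292 = 1.257×10^-4 s; final current I_∞ = ε/R = 18.5/292 = 6.336×10^-2 A.
I(t) = I_∞(1 − e^(−t/τ)) with t/τ = 1.854.
I = (6.336×10^-2)(1 − e^(−1.854)) = 5.343×10^-2 A.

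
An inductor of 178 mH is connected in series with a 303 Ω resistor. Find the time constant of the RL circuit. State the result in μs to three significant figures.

τ = L/R = (0.178 H)/(303 Ω) = 5.8746×10^-4 s.

τ ≈ 587 μs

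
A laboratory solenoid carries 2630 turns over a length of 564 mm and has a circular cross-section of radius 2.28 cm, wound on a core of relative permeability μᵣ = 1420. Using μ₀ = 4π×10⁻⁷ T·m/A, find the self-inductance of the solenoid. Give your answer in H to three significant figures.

L ≈ 35.7 H

A = πr² = π(2.280×10^-2 m)² = 1.633×10^-3 m².
For a long solenoid, L = μ₀μᵣN²A/ℓ.
L = (4π×10⁻⁷)(1420)(2630)²(1.633×10^-3)/(0.564 m) = 35.74 H.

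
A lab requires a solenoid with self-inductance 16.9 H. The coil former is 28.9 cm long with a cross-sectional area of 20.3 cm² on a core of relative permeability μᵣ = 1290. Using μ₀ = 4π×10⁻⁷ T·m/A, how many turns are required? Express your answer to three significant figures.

N ≈ 1220 turns

A = 20.3 cm² = 2.030×10^-3 m².
From L = μ₀μᵣN²A/ℓ, N = √(Lℓ / (μ₀μᵣA)).
N = √[(16.9)(0.289) / ((4π×10⁻⁷)(1290)×2.030×10^-3)] = √(1.484×10^6) ≈ 1218.3.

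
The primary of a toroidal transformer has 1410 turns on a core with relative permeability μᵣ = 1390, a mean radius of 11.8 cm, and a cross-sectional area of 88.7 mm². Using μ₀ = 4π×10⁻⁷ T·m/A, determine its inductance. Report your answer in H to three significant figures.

For a thin toroid, L = μ₀μᵣN²A/(2πR).
L = (4π×10⁻⁷)(1390)(1410)²(8.870×10^-5) / (2π×0.118 m) = 0.41546 H.

L ≈ 0.415 H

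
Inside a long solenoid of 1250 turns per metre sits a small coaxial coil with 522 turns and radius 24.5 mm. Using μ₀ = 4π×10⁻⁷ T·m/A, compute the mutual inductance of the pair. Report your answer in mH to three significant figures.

M ≈ 1.55 mH

The outer solenoid produces a uniform field B₁ = μ₀n₁I₁ across the inner coil,
so the flux linkage is N₂Φ = N₂B₁A₂ = μ₀n₁N₂A₂·I₁, giving M = μ₀n₁N₂A₂.
A₂ = πr² = π(2.450×10^-2 m)² = 1.886×10^-3 m².
M = (4π×10⁻⁷)(1250)(522)(1.886×10^-3) = 1.546×10^-3 H.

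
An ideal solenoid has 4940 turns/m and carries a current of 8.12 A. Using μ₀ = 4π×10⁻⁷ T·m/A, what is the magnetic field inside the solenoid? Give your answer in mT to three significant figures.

Inside a long solenoid, B = μ₀nI.
B = (4π×10⁻⁷)(4.940×10^3 m⁻¹)(8.12 A) = 5.041×10^-2 T.

B ≈ 50.4 mT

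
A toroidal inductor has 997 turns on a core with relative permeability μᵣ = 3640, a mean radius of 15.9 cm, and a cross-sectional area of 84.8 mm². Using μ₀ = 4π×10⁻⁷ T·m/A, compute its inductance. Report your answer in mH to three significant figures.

For a thin toroid, L = μ₀μᵣN²A/(2πR).
L = (4π×10⁻⁷)(3640)(997)²(8.480×10^-5) / (2π×0.159 m) = 0.3859 H.

L ≈ 386 mH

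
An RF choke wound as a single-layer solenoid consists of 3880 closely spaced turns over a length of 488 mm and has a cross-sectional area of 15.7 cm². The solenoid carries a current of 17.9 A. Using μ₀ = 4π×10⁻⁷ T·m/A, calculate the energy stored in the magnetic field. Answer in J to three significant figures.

A = 15.7 cm² = 1.570×10^-3 m².
L = μ₀N²A/ℓ = (4π×10⁻⁷)(3880)²(1.570×10^-3)/(0.488) = 6.086×10^-2 H.
U = ½LI² = ½(6.086×10^-2)(17.9)² = 9.751 J.

U ≈ 9.75 J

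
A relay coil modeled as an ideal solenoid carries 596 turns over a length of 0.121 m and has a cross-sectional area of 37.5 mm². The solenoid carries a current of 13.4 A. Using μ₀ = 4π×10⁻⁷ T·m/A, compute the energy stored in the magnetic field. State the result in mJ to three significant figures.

A = 37.5 mm² = 3.750×10^-5 m².
L = μ₀N²A/ℓ = (4π×10⁻⁷)(596)²(3.750×10^-5)/(0.121) = 1.383×10^-4 H.
U = ½LI² = ½(1.383×10^-4)(13.4)² = 1.242×10^-2 J.

U ≈ 12.4 mJ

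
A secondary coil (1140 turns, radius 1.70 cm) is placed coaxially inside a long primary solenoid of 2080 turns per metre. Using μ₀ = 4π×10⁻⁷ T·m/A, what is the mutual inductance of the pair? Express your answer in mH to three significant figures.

The outer solenoid produces a uniform field B₁ = μ₀n₁I₁ across the inner coil,
so the flux linkage is N₂Φ = N₂B₁A₂ = μ₀n₁N₂A₂·I₁, giving M = μ₀n₁N₂A₂.
A₂ = πr² = π(1.700×10^-2 m)² = 9.079×10^-4 m².
M = (4π×10⁻⁷)(2080)(1140)(9.079×10^-4) = 2.705×10^-3 H.

M ≈ 2.71 mH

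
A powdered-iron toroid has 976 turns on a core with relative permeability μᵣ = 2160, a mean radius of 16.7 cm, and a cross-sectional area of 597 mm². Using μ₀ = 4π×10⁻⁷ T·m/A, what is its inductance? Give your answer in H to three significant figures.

For a thin toroid, L = μ₀μᵣN²A/(2πR).
L = (4π×10⁻⁷)(2160)(976)²(5.970×10^-4) / (2π×0.167 m) = 1.471 H.

L ≈ 1.47 H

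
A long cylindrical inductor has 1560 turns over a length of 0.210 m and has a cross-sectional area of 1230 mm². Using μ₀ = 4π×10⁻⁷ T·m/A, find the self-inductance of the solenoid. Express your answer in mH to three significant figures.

A = 1230 mm² = 1.230×10^-3 m².
For a long solenoid, L = μ₀N²A/ℓ.
L = (4π×10⁻⁷)(1560)²(1.230×10^-3)/(0.21 m) = 1.791×10^-2 H.

L ≈ 17.9 mH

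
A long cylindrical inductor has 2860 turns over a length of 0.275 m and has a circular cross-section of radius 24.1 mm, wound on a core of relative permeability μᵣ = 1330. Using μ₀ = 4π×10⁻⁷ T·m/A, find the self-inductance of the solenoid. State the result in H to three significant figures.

L ≈ 90.7 H

A = πr² = π(2.410×10^-2 m)² = 1.8247×10^-3 m².
For a long solenoid, L = μ₀μᵣN²A/ℓ.
L = (4π×10⁻⁷)(1330)(2860)²(1.8247×10^-3)/(0.275 m) = 90.71 H.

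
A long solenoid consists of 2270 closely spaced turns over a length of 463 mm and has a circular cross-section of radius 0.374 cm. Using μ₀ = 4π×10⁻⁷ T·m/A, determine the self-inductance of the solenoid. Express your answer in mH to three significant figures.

A = πr² = π(3.740×10^-3 m)² = 4.394×10^-5 m².
For a long solenoid, L = μ₀N²A/ℓ.
L = (4π×10⁻⁷)(2270)²(4.394×10^-5)/(0.463 m) = 6.146×10^-4 H.

L ≈ 0.615 mH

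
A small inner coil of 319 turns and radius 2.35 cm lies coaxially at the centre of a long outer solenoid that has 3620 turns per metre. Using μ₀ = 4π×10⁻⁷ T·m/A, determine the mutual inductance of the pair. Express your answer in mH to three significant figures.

M ≈ 2.52 mH

The outer solenoid produces a uniform field B₁ = μ₀n₁I₁ across the inner coil,
so the flux linkage is N₂Φ = N₂B₁A₂ = μ₀n₁N₂A₂·I₁, giving M = μ₀n₁N₂A₂.
A₂ = πr² = π(2.350×10^-2 m)² = 1.7349×10^-3 m².
M = (4π×10⁻⁷)(3620)(319)(1.7349×10^-3) = 2.518×10^-3 H.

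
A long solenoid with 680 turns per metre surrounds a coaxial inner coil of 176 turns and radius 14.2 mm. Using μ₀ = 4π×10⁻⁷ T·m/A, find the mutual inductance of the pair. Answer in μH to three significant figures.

The outer solenoid produces a uniform field B₁ = μ₀n₁I₁ across the inner coil,
so the flux linkage is N₂Φ = N₂B₁A₂ = μ₀n₁N₂A₂·I₁, giving M = μ₀n₁N₂A₂.
A₂ = πr² = π(1.420×10^-2 m)² = 6.3347×10^-4 m².
M = (4π×10⁻⁷)(680)(176)(6.3347×10^-4) = 9.527×10^-5 H.

M ≈ 95.3 μH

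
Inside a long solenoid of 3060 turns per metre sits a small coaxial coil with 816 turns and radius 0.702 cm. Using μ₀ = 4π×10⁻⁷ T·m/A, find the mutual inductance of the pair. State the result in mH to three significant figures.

The outer solenoid produces a uniform field B₁ = μ₀n₁I₁ across the inner coil,
so the flux linkage is N₂Φ = N₂B₁A₂ = μ₀n₁N₂A₂·I₁, giving M = μ₀n₁N₂A₂.
A₂ = πr² = π(7.020×10^-3 m)² = 1.548×10^-4 m².
M = (4π×10⁻⁷)(3060)(816)(1.548×10^-4) = 4.858×10^-4 H.

M ≈ 0.486 mH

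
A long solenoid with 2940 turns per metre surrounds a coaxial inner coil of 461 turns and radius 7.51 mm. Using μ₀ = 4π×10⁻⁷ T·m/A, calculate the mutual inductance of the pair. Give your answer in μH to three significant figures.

M ≈ 302 μH

The outer solenoid produces a uniform field B₁ = μ₀n₁I₁ across the inner coil,
so the flux linkage is N₂Φ = N₂B₁A₂ = μ₀n₁N₂A₂·I₁, giving M = μ₀n₁N₂A₂.
A₂ = πr² = π(7.510×10^-3 m)² = 1.772×10^-4 m².
M = (4π×10⁻⁷)(2940)(461)(1.772×10^-4) = 3.018×10^-4 H.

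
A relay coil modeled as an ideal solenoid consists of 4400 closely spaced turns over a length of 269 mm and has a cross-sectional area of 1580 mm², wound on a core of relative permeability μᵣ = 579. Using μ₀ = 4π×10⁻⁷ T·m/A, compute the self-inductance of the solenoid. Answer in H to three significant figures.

A = 1580 mm² = 1.580×10^-3 m².
For a long solenoid, L = μ₀μᵣN²A/ℓ.
L = (4π×10⁻⁷)(579)(4400)²(1.580×10^-3)/(0.269 m) = 82.74 H.

L ≈ 82.7 H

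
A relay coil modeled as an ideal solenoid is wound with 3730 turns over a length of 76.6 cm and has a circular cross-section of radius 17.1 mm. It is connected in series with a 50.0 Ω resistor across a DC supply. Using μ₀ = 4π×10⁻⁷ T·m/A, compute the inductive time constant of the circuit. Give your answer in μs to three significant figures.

τ ≈ 419 μs

A = πr² = π(1.710×10^-2 m)² = 9.186×10^-4 m².
L = μ₀N²A/ℓ = (4π×10⁻⁷)(3730)²(9.186×10^-4)/(0.766) = 2.097×10^-2 H.
τ = L/R = (2.097×10^-2)/(50.0) = 4.193×10^-4 s.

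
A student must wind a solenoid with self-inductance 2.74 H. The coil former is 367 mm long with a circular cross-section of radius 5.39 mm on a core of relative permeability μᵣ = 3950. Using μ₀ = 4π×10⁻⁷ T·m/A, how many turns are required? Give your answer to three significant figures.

N ≈ 1490 turns

A = πr² = π(5.390×10^-3 m)² = 9.127×10^-5 m².
From L = μ₀μᵣN²A/ℓ, N = √(Lℓ / (μ₀μᵣA)).
N = √[(2.74)(0.367) / ((4π×10⁻⁷)(3950)×9.127×10^-5)] = √(2.220×10^6) ≈ 1489.8.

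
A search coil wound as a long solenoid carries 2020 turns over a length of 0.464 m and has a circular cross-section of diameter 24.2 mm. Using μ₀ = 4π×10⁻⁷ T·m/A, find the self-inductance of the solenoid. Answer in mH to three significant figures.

L ≈ 5.08 mH

A = π(d/2)² = π(1.210×10^-2 m)² = 4.600×10^-4 m².
For a long solenoid, L = μ₀N²A/ℓ.
L = (4π×10⁻⁷)(2020)²(4.600×10^-4)/(0.464 m) = 5.083×10^-3 H.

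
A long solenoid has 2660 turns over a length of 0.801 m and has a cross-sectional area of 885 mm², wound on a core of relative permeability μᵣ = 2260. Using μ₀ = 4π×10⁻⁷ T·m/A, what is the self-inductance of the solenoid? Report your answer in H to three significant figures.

A = 885 mm² = 8.850×10^-4 m².
For a long solenoid, L = μ₀μᵣN²A/ℓ.
L = (4π×10⁻⁷)(2260)(2660)²(8.850×10^-4)/(0.801 m) = 22.2 H.

L ≈ 22.2 H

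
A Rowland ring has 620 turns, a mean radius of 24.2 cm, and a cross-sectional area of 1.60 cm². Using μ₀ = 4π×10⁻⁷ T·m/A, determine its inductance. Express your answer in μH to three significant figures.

L ≈ 50.8 μH

For a thin toroid, L = μ₀N²A/(2πR).
L = (4π×10⁻⁷)(620)²(1.600×10^-4) / (2π×0.242 m) = 5.083×10^-5 H.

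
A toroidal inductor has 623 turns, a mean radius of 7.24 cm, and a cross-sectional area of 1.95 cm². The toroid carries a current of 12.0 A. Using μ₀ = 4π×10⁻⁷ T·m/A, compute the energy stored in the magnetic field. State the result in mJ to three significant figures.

L = μ₀N²A/(2πR) = (4π×10⁻⁷)(623)²(1.950×10^-4)/(2π×7.240×10^-2) = 2.091×10^-4 H.
U = ½LI² = ½(2.091×10^-4)(12.0)² = 1.505×10^-2 J.

U ≈ 15.1 mJ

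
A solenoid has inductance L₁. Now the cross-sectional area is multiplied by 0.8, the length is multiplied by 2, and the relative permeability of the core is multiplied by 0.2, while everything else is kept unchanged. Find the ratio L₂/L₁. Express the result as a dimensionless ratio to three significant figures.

L₂/L₁ = 0.0800

For a solenoid, L ∝ μᵣN²A/ℓ.
L₂/L₁ = (0.8) × (2)^-1 × (0.2) = 0.0800.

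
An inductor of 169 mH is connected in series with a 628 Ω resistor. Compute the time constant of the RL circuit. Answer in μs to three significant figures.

τ ≈ 269 μs

τ = L/R = (0.169 H)/(628 Ω) = 2.691×10^-4 s.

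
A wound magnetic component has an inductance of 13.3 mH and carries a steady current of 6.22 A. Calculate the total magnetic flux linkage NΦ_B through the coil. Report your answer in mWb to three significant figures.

NΦ_B ≈ 82.7 mWb

From L = NΦ_B/I, the flux linkage is NΦ_B = LI.
NΦ_B = (1.330×10^-2 H)(6.22 A) = 8.273×10^-2 Wb.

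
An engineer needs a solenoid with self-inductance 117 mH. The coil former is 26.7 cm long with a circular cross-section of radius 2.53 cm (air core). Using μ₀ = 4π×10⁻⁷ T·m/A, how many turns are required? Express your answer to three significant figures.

N ≈ 3520 turns

A = πr² = π(2.530×10^-2 m)² = 2.011×10^-3 m².
From L = μ₀N²A/ℓ, N = √(Lℓ / (μ₀A)).
N = √[(0.117)(0.267) / ((4π×10⁻⁷)×2.011×10^-3)] = √(1.236×10^7) ≈ 3516.0.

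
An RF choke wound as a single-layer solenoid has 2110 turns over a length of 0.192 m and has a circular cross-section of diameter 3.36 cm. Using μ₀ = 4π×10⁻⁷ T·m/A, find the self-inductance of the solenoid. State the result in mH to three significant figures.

L ≈ 25.8 mH

A = π(d/2)² = π(1.680×10^-2 m)² = 8.867×10^-4 m².
For a long solenoid, L = μ₀N²A/ℓ.
L = (4π×10⁻⁷)(2110)²(8.867×10^-4)/(0.192 m) = 2.584×10^-2 H.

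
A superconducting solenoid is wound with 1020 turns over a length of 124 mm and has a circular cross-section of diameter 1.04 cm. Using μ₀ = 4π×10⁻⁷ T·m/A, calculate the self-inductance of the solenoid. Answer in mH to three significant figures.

A = π(d/2)² = π(5.200×10^-3 m)² = 8.4949×10^-5 m².
For a long solenoid, L = μ₀N²A/ℓ.
L = (4π×10⁻⁷)(1020)²(8.4949×10^-5)/(0.124 m) = 8.957×10^-4 H.

L ≈ 0.896 mH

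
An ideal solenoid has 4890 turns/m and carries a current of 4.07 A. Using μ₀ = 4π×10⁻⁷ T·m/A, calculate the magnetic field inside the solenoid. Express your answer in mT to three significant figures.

Inside a long solenoid, B = μ₀nI.
B = (4π×10⁻⁷)(4.890×10^3 m⁻¹)(4.07 A) = 2.501×10^-2 T.

B ≈ 25.0 mT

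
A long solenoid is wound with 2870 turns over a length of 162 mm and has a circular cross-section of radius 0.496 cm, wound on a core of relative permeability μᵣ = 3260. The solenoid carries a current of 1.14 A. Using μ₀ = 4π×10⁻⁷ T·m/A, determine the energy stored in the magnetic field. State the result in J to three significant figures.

U ≈ 10.5 J

A = πr² = π(4.960×10^-3 m)² = 7.729×10^-5 m².
L = μ₀μᵣN²A/ℓ = (4π×10⁻⁷)(3260)(2870)²(7.729×10^-5)/(0.162) = 16.1 H.
U = ½LI² = ½(16.1)(1.14)² = 10.46 J.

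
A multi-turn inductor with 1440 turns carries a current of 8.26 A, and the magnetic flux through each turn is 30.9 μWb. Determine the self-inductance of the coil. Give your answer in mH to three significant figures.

Self-inductance is defined by L = NΦ_B/I (flux linkage over current).
L = (1440)(3.090×10^-5 Wb)/(8.26 A) = 5.387×10^-3 H.

L ≈ 5.39 mH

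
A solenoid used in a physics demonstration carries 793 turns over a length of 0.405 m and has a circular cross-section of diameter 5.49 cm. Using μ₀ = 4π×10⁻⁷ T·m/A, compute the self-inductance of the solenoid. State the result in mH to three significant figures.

A = π(d/2)² = π(2.745×10^-2 m)² = 2.367×10^-3 m².
For a long solenoid, L = μ₀N²A/ℓ.
L = (4π×10⁻⁷)(793)²(2.367×10^-3)/(0.405 m) = 4.619×10^-3 H.

L ≈ 4.62 mH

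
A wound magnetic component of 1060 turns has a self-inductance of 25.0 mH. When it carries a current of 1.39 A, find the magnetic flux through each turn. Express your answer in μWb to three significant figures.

From L = NΦ_B/I, the flux per turn is Φ_B = LI/N.
Φ_B = (2.500×10^-2 H)(1.39 A)/1060 = 3.278×10^-5 Wb.

Φ_B ≈ 32.8 μWb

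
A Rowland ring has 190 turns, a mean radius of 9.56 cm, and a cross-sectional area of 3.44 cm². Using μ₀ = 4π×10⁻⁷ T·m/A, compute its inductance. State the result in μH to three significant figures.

For a thin toroid, L = μ₀N²A/(2πR).
L = (4π×10⁻⁷)(190)²(3.440×10^-4) / (2π×9.560×10^-2 m) = 2.598×10^-5 H.

L ≈ 26.0 μH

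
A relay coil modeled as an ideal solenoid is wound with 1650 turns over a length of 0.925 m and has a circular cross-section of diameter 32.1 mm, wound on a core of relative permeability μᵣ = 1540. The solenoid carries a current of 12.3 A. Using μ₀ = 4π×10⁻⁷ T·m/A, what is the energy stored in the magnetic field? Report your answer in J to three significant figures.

U ≈ 349 J

A = π(d/2)² = π(1.605×10^-2 m)² = 8.093×10^-4 m².
L = μ₀μᵣN²A/ℓ = (4π×10⁻⁷)(1540)(1650)²(8.093×10^-4)/(0.925) = 4.61 H.
U = ½LI² = ½(4.61)(12.3)² = 348.7 J.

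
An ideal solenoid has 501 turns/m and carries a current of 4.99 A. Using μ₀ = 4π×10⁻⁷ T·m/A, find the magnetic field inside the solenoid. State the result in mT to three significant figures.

B ≈ 3.14 mT

Inside a long solenoid, B = μ₀nI.
B = (4π×10⁻⁷)(501 m⁻¹)(4.99 A) = 3.142×10^-3 T.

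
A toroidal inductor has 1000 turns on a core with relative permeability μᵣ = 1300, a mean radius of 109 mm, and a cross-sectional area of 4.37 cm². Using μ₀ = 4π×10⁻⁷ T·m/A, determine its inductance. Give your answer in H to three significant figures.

L ≈ 1.04 H

For a thin toroid, L = μ₀μᵣN²A/(2πR).
L = (4π×10⁻⁷)(1300)(1000)²(4.370×10^-4) / (2π×0.109 m) = 1.042 H.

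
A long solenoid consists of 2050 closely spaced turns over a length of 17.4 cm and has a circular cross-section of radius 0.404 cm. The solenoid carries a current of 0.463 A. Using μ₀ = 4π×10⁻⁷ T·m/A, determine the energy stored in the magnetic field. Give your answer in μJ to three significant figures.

A = πr² = π(4.040×10^-3 m)² = 5.128×10^-5 m².
L = μ₀N²A/ℓ = (4π×10⁻⁷)(2050)²(5.128×10^-5)/(0.174) = 1.556×10^-3 H.
U = ½LI² = ½(1.556×10^-3)(0.463)² = 1.668×10^-4 J.

U ≈ 167 μJ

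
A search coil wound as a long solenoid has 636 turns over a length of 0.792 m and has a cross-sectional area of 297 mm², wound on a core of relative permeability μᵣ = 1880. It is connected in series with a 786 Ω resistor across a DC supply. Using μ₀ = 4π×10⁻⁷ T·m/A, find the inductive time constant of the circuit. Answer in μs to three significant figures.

A = 297 mm² = 2.970×10^-4 m².
L = μ₀μᵣN²A/ℓ = (4π×10⁻⁷)(1880)(636)²(2.970×10^-4)/(0.792) = 0.3584 H.
τ = L/R = (0.3584)/(786) = 4.559×10^-4 s.

τ ≈ 456 μs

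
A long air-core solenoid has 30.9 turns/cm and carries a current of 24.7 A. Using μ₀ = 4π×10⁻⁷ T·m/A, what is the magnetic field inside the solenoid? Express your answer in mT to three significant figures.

Inside a long solenoid, B = μ₀nI.
B = (4π×10⁻⁷)(3.090×10^3 m⁻¹)(24.7 A) = 9.591×10^-2 T.

B ≈ 95.9 mT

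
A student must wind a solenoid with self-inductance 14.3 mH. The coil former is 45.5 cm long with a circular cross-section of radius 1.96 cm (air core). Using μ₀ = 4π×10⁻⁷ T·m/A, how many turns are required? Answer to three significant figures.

A = πr² = π(1.960×10^-2 m)² = 1.207×10^-3 m².
From L = μ₀N²A/ℓ, N = √(Lℓ / (μ₀A)).
N = √[(1.430×10^-2)(0.455) / ((4π×10⁻⁷)×1.207×10^-3)] = √(4.290×10^6) ≈ 2071.3.

N ≈ 2070 turns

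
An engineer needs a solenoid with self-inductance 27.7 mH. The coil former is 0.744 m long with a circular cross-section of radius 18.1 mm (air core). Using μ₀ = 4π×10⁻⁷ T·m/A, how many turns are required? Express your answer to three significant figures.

A = πr² = π(1.810×10^-2 m)² = 1.029×10^-3 m².
From L = μ₀N²A/ℓ, N = √(Lℓ / (μ₀A)).
N = √[(2.770×10^-2)(0.744) / ((4π×10⁻⁷)×1.029×10^-3)] = √(1.593×10^7) ≈ 3991.8.

N ≈ 3990 turns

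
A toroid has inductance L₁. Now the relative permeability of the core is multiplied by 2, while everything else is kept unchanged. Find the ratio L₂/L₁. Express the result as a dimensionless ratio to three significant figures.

For a toroid, L ∝ μᵣN²A/R.
L₂/L₁ = (2) = 2.00.

L₂/L₁ = 2.00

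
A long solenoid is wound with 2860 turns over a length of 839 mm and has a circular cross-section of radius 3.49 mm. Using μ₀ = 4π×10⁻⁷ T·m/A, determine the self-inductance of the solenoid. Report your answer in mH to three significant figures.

L ≈ 0.469 mH

A = πr² = π(3.490×10^-3 m)² = 3.826×10^-5 m².
For a long solenoid, L = μ₀N²A/ℓ.
L = (4π×10⁻⁷)(2860)²(3.826×10^-5)/(0.839 m) = 4.688×10^-4 H.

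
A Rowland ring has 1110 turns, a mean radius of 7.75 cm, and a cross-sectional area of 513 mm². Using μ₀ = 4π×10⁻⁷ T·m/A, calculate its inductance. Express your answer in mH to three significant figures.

L ≈ 1.63 mH

For a thin toroid, L = μ₀N²A/(2πR).
L = (4π×10⁻⁷)(1110)²(5.130×10^-4) / (2π×7.750×10^-2 m) = 1.631×10^-3 H.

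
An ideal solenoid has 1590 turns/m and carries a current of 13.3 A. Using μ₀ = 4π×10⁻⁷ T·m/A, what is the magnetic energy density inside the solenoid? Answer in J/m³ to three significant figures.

B = μ₀nI = (4π×10⁻⁷)(1.590×10^3)(13.3) = 2.657×10^-2 T.
u = B²/(2μ₀) = (2.657×10^-2)²/(2×4π×10⁻⁷) = 281 J/m³.

u ≈ 281 J/m³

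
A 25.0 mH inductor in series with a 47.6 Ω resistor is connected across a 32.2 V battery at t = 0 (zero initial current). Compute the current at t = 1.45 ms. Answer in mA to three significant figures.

τ = L/R = 2.500×10^-2/47.6 = 5.252×10^-4 s; final current I_∞ = ε/R = 32.2/47.6 = 0.67647 A.
I(t) = I_∞(1 − e^(−t/τ)) with t/τ = 2.761.
I = (0.67647)(1 − e^(−2.761)) = 0.6337 A.

I ≈ 634 mA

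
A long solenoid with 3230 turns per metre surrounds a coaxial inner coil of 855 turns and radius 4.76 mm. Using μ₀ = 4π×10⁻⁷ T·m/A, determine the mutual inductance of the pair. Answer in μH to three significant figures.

The outer solenoid produces a uniform field B₁ = μ₀n₁I₁ across the inner coil,
so the flux linkage is N₂Φ = N₂B₁A₂ = μ₀n₁N₂A₂·I₁, giving M = μ₀n₁N₂A₂.
A₂ = πr² = π(4.760×10^-3 m)² = 7.118×10^-5 m².
M = (4π×10⁻⁷)(3230)(855)(7.118×10^-5) = 2.470×10^-4 H.

M ≈ 247 μH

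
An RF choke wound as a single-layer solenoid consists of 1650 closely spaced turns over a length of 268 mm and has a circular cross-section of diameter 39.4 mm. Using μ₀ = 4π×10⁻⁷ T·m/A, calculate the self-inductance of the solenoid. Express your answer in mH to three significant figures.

L ≈ 15.6 mH

A = π(d/2)² = π(1.970×10^-2 m)² = 1.219×10^-3 m².
For a long solenoid, L = μ₀N²A/ℓ.
L = (4π×10⁻⁷)(1650)²(1.219×10^-3)/(0.268 m) = 1.556×10^-2 H.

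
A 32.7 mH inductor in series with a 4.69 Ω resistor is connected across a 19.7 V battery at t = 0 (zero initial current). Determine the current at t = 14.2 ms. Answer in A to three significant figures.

I ≈ 3.65 A

τ = L/R = 3.270×10^-2/4.69 = 6.972×10^-3 s; final current I_∞ = ε/R = 19.7/4.69 = 4.2 A.
I(t) = I_∞(1 − e^(−t/τ)) with t/τ = 2.037.
I = (4.2)(1 − e^(−2.037)) = 3.652 A.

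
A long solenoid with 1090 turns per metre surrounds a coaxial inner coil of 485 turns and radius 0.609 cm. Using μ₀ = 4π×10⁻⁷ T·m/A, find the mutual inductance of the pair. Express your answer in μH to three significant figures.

The outer solenoid produces a uniform field B₁ = μ₀n₁I₁ across the inner coil,
so the flux linkage is N₂Φ = N₂B₁A₂ = μ₀n₁N₂A₂·I₁, giving M = μ₀n₁N₂A₂.
A₂ = πr² = π(6.090×10^-3 m)² = 1.165×10^-4 m².
M = (4π×10⁻⁷)(1090)(485)(1.165×10^-4) = 7.740×10^-5 H.

M ≈ 77.4 μH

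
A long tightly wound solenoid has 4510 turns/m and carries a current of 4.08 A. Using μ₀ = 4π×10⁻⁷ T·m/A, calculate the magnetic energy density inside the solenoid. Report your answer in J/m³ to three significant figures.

B = μ₀nI = (4π×10⁻⁷)(4.510×10^3)(4.08) = 2.312×10^-2 T.
u = B²/(2μ₀) = (2.312×10^-2)²/(2×4π×10⁻⁷) = 212.7 J/m³.

u ≈ 213 J/m³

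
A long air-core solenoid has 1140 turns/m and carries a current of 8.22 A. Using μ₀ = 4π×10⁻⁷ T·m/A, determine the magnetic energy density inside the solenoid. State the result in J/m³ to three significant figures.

u ≈ 55.2 J/m³

B = μ₀nI = (4π×10⁻⁷)(1.140×10^3)(8.22) = 1.178×10^-2 T.
u = B²/(2μ₀) = (1.178×10^-2)²/(2×4π×10⁻⁷) = 55.17 J/m³.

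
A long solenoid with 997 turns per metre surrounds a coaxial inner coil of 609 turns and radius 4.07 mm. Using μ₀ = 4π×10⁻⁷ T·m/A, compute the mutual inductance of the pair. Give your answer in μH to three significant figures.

M ≈ 39.7 μH

The outer solenoid produces a uniform field B₁ = μ₀n₁I₁ across the inner coil,
so the flux linkage is N₂Φ = N₂B₁A₂ = μ₀n₁N₂A₂·I₁, giving M = μ₀n₁N₂A₂.
A₂ = πr² = π(4.070×10^-3 m)² = 5.204×10^-5 m².
M = (4π×10⁻⁷)(997)(609)(5.204×10^-5) = 3.971×10^-5 H.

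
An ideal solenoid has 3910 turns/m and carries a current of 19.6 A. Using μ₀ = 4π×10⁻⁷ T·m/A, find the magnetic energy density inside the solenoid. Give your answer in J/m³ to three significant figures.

u ≈ 3690 J/m³

B = μ₀nI = (4π×10⁻⁷)(3.910×10^3)(19.6) = 9.630×10^-2 T.
u = B²/(2μ₀) = (9.630×10^-2)²/(2×4π×10⁻⁷) = 3.690×10^3 J/m³.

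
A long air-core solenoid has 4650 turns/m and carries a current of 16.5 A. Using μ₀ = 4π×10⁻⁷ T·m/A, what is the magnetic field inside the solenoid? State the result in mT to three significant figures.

B ≈ 96.4 mT

Inside a long solenoid, B = μ₀nI.
B = (4π×10⁻⁷)(4.650×10^3 m⁻¹)(16.5 A) = 9.642×10^-2 T.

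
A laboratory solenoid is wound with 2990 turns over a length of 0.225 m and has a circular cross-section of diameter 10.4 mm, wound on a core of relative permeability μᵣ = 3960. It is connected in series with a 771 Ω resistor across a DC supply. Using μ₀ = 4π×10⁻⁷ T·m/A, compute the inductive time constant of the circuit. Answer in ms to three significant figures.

τ ≈ 21.8 ms

A = π(d/2)² = π(5.200×10^-3 m)² = 8.4949×10^-5 m².
L = μ₀μᵣN²A/ℓ = (4π×10⁻⁷)(3960)(2990)²(8.4949×10^-5)/(0.225) = 16.8 H.
τ = L/R = (16.8)/(771) = 2.179×10^-2 s.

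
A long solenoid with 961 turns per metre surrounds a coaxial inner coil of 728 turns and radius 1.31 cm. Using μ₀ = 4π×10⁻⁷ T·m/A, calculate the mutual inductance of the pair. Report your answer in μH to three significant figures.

The outer solenoid produces a uniform field B₁ = μ₀n₁I₁ across the inner coil,
so the flux linkage is N₂Φ = N₂B₁A₂ = μ₀n₁N₂A₂·I₁, giving M = μ₀n₁N₂A₂.
A₂ = πr² = π(1.310×10^-2 m)² = 5.391×10^-4 m².
M = (4π×10⁻⁷)(961)(728)(5.391×10^-4) = 4.740×10^-4 H.

M ≈ 474 μH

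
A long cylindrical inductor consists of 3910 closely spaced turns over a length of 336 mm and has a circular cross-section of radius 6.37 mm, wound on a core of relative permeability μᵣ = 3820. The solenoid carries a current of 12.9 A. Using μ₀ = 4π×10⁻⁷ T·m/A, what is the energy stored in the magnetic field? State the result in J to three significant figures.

U ≈ 2320 J

A = πr² = π(6.370×10^-3 m)² = 1.2748×10^-4 m².
L = μ₀μᵣN²A/ℓ = (4π×10⁻⁷)(3820)(3910)²(1.2748×10^-4)/(0.336) = 27.84 H.
U = ½LI² = ½(27.84)(12.9)² = 2.317×10^3 J.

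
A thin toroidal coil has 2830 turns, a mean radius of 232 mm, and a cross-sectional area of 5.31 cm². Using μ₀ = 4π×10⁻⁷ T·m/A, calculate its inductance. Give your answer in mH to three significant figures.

For a thin toroid, L = μ₀N²A/(2πR).
L = (4π×10⁻⁷)(2830)²(5.310×10^-4) / (2π×0.232 m) = 3.666×10^-3 H.

L ≈ 3.67 mH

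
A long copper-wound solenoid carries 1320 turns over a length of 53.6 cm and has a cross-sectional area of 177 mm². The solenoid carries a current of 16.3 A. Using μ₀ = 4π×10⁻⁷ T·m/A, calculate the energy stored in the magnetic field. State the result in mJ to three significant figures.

A = 177 mm² = 1.770×10^-4 m².
L = μ₀N²A/ℓ = (4π×10⁻⁷)(1320)²(1.770×10^-4)/(0.536) = 7.230×10^-4 H.
U = ½LI² = ½(7.230×10^-4)(16.3)² = 9.605×10^-2 J.

U ≈ 96.1 mJ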